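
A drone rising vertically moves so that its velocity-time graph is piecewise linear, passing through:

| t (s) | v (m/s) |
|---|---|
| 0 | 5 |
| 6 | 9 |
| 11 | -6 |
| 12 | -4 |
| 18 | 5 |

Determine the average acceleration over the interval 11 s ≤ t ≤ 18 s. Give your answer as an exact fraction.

Average acceleration = Δv/Δt = (5 − -6)/(18 − 11) = 11/7 m/s².

11/7 m/s²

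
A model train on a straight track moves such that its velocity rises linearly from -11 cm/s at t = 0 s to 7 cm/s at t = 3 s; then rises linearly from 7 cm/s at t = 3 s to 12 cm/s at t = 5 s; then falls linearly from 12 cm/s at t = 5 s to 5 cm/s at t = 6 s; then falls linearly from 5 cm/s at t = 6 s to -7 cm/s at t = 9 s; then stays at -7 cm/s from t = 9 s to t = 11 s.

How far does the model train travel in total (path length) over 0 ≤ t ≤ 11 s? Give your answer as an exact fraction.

779/12 cm

Distance (not displacement) is the total path length: add the absolute areas under v-t.
0–3 s: v = 0 at t = 11/6 s; triangle areas 121/12 + 49/12 = 85/6 cm
3–5 s: |½(7 + 12)(2)| = 19 cm
5–6 s: |½(12 + 5)(1)| = 8.5 cm
6–9 s: v = 0 at t = 7.25 s; triangle areas 3.125 + 6.125 = 9.25 cm
9–11 s: |-7| × 2 = 14 cm
Total distance = 779/12 cm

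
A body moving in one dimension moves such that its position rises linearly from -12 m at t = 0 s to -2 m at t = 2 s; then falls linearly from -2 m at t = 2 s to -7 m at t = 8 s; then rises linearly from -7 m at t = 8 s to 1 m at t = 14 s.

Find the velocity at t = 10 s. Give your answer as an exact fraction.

4/3 m/s

Velocity is the slope of the x-t graph on 8–14 s: (1 − -7)/(14 − 8) = 4/3 m/s.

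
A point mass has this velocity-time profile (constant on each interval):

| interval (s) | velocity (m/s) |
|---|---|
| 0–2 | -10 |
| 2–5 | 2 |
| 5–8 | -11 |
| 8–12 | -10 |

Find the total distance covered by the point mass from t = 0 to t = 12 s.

Total distance travelled is ∫|v| dt — sum the magnitudes of each area piece.
0–2 s: |-10| × 2 = 20 m
2–5 s: |2| × 3 = 6 m
5–8 s: |-11| × 3 = 33 m
8–12 s: |-10| × 4 = 40 m
Total distance = 99 m

99 m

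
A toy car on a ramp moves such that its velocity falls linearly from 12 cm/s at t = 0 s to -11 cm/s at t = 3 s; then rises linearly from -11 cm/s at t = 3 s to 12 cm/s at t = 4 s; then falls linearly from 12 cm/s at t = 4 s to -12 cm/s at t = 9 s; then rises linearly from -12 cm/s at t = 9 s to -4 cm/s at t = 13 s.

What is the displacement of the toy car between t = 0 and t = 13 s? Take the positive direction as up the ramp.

Displacement is the signed area under the v-t curve.
0–3 s: ½(12 + -11)(3) = 1.5 cm
3–4 s: ½(-11 + 12)(1) = 0.5 cm
4–9 s: ½(12 + -12)(5) = 0 cm
9–13 s: ½(-12 + -4)(4) = -32 cm
Net displacement = -30 cm

-30 cm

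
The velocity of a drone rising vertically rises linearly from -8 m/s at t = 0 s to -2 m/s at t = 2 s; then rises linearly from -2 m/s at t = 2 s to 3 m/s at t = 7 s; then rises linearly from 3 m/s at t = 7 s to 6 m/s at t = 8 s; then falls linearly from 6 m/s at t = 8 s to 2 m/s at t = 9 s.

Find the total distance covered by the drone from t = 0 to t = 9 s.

25 m

Total distance travelled is ∫|v| dt — sum the magnitudes of each area piece.
0–2 s: |½(-8 + -2)(2)| = 10 m
2–7 s: v = 0 at t = 4 s; triangle areas 2 + 4.5 = 6.5 m
7–8 s: |½(3 + 6)(1)| = 4.5 m
8–9 s: |½(6 + 2)(1)| = 4 m
Total distance = 25 m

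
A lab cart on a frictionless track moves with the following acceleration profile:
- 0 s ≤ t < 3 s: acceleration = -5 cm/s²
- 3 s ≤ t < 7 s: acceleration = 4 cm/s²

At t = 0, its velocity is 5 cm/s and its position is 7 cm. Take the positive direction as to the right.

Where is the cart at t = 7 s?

-8.5 cm

On each constant-a segment, Δv = aΔt and Δx = v₀Δt + ½aΔt²; chain segment to segment.
0–3 s: v starts 5 cm/s; Δx = 5·3 + ½·-5·3² = -7.5 cm; v ends -10 cm/s.
3–7 s: v starts -10 cm/s; Δx = -10·4 + ½·4·4² = -8 cm; v ends 6 cm/s.
x(7) = 7 + Σ Δx = -8.5 cm.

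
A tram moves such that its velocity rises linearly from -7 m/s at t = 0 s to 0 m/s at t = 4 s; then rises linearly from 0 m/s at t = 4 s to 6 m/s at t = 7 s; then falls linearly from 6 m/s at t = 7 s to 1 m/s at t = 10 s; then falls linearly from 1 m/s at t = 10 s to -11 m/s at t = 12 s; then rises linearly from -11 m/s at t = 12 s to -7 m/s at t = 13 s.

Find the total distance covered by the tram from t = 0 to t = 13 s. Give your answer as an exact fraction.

Distance (not displacement) is the total path length: add the absolute areas under v-t.
0–4 s: |½(-7 + 0)(4)| = 14 m
4–7 s: |½(0 + 6)(3)| = 9 m
7–10 s: |½(6 + 1)(3)| = 10.5 m
10–12 s: v = 0 at t = 61/6 s; triangle areas 1/12 + 121/12 = 61/6 m
12–13 s: |½(-11 + -7)(1)| = 9 m
Total distance = 158/3 m

158/3 m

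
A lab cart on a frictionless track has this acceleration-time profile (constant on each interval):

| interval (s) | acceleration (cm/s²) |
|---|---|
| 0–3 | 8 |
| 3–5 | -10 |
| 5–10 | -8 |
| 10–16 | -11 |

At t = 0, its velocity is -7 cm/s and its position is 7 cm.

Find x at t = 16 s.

-535 cm

On each constant-a segment, Δv = aΔt and Δx = v₀Δt + ½aΔt²; chain segment to segment.
0–3 s: v starts -7 cm/s; Δx = -7·3 + ½·8·3² = 15 cm; v ends 17 cm/s.
3–5 s: v starts 17 cm/s; Δx = 17·2 + ½·-10·2² = 14 cm; v ends -3 cm/s.
5–10 s: v starts -3 cm/s; Δx = -3·5 + ½·-8·5² = -115 cm; v ends -43 cm/s.
10–16 s: v starts -43 cm/s; Δx = -43·6 + ½·-11·6² = -456 cm; v ends -109 cm/s.
x(16) = 7 + Σ Δx = -535 cm.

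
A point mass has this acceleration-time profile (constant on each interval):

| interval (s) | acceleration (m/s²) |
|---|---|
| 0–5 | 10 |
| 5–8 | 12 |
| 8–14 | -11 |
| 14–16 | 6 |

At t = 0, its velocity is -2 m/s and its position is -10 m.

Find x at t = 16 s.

On each constant-a segment, Δv = aΔt and Δx = v₀Δt + ½aΔt²; chain segment to segment.
0–5 s: v starts -2 m/s; Δx = -2·5 + ½·10·5² = 115 m; v ends 48 m/s.
5–8 s: v starts 48 m/s; Δx = 48·3 + ½·12·3² = 198 m; v ends 84 m/s.
8–14 s: v starts 84 m/s; Δx = 84·6 + ½·-11·6² = 306 m; v ends 18 m/s.
14–16 s: v starts 18 m/s; Δx = 18·2 + ½·6·2² = 48 m; v ends 30 m/s.
x(16) = -10 + Σ Δx = 657 m.

657 m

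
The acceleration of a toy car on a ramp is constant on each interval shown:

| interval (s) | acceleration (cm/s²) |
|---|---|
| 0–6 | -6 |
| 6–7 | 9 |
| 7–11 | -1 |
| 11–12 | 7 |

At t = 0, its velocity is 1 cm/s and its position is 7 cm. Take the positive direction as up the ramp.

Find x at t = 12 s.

On each constant-a segment, Δv = aΔt and Δx = v₀Δt + ½aΔt²; chain segment to segment.
0–6 s: v starts 1 cm/s; Δx = 1·6 + ½·-6·6² = -102 cm; v ends -35 cm/s.
6–7 s: v starts -35 cm/s; Δx = -35·1 + ½·9·1² = -30.5 cm; v ends -26 cm/s.
7–11 s: v starts -26 cm/s; Δx = -26·4 + ½·-1·4² = -112 cm; v ends -30 cm/s.
11–12 s: v starts -30 cm/s; Δx = -30·1 + ½·7·1² = -26.5 cm; v ends -23 cm/s.
x(12) = 7 + Σ Δx = -264 cm.

-264 cm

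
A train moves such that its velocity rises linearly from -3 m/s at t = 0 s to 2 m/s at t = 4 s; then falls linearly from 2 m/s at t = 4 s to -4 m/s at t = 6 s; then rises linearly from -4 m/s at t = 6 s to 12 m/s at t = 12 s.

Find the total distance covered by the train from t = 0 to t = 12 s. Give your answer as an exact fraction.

Distance (not displacement) is the total path length: add the absolute areas under v-t.
0–4 s: v = 0 at t = 2.4 s; triangle areas 3.6 + 1.6 = 5.2 m
4–6 s: v = 0 at t = 14/3 s; triangle areas 2/3 + 8/3 = 10/3 m
6–12 s: v = 0 at t = 7.5 s; triangle areas 3 + 27 = 30 m
Total distance = 578/15 m

578/15 m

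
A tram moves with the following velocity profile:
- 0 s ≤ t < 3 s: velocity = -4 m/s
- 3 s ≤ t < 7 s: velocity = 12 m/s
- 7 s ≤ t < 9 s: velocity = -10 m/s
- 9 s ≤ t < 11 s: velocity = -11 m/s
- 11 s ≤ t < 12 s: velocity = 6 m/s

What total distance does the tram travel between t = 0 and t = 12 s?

108 m

Total distance travelled is ∫|v| dt — sum the magnitudes of each area piece.
0–3 s: |-4| × 3 = 12 m
3–7 s: |12| × 4 = 48 m
7–9 s: |-10| × 2 = 20 m
9–11 s: |-11| × 2 = 22 m
11–12 s: |6| × 1 = 6 m
Total distance = 108 m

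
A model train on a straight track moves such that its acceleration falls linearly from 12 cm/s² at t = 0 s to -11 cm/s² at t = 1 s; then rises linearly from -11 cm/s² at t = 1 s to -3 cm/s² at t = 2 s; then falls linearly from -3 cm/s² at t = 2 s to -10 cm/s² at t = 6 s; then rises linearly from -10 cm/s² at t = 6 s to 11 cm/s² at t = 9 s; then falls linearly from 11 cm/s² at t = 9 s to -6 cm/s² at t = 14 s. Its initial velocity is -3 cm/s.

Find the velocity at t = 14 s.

Δv equals the area under the a-t graph; then v = v₀ + Δv.
0–1 s: ½(12 + -11)(1) = 0.5 cm/s
1–2 s: ½(-11 + -3)(1) = -7 cm/s
2–6 s: ½(-3 + -10)(4) = -26 cm/s
6–9 s: ½(-10 + 11)(3) = 1.5 cm/s
9–14 s: ½(11 + -6)(5) = 12.5 cm/s
Δv = -18.5 cm/s, so v(14) = -3 + (-18.5) = -21.5 cm/s.

-21.5 cm/s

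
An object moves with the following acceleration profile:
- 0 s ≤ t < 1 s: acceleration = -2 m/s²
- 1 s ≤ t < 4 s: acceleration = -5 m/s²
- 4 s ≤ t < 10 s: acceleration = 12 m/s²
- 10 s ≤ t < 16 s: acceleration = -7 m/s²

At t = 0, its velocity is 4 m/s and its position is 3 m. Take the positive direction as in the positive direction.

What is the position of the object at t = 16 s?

355.5 m

On each constant-a segment, Δv = aΔt and Δx = v₀Δt + ½aΔt²; chain segment to segment.
0–1 s: v starts 4 m/s; Δx = 4·1 + ½·-2·1² = 3 m; v ends 2 m/s.
1–4 s: v starts 2 m/s; Δx = 2·3 + ½·-5·3² = -16.5 m; v ends -13 m/s.
4–10 s: v starts -13 m/s; Δx = -13·6 + ½·12·6² = 138 m; v ends 59 m/s.
10–16 s: v starts 59 m/s; Δx = 59·6 + ½·-7·6² = 228 m; v ends 17 m/s.
x(16) = 3 + Σ Δx = 355.5 m.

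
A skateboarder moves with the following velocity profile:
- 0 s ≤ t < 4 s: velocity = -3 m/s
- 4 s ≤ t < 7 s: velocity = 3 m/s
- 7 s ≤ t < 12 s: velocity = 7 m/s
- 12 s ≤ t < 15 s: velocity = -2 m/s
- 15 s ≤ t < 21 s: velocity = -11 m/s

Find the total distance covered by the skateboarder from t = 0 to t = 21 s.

Total distance travelled is ∫|v| dt — sum the magnitudes of each area piece.
0–4 s: |-3| × 4 = 12 m
4–7 s: |3| × 3 = 9 m
7–12 s: |7| × 5 = 35 m
12–15 s: |-2| × 3 = 6 m
15–21 s: |-11| × 6 = 66 m
Total distance = 128 m

128 m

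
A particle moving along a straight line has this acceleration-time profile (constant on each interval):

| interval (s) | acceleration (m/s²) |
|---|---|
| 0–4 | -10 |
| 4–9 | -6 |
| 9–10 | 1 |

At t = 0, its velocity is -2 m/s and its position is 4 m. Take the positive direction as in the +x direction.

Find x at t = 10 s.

On each constant-a segment, Δv = aΔt and Δx = v₀Δt + ½aΔt²; chain segment to segment.
0–4 s: v starts -2 m/s; Δx = -2·4 + ½·-10·4² = -88 m; v ends -42 m/s.
4–9 s: v starts -42 m/s; Δx = -42·5 + ½·-6·5² = -285 m; v ends -72 m/s.
9–10 s: v starts -72 m/s; Δx = -72·1 + ½·1·1² = -71.5 m; v ends -71 m/s.
x(10) = 4 + Σ Δx = -440.5 m.

-440.5 m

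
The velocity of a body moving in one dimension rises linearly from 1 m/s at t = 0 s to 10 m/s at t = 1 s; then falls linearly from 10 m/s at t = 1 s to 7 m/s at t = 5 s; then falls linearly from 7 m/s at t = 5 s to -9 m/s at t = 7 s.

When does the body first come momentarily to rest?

t = 5.875 s

v changes sign on 5–7 s (from 7 to -9); the graph is linear there, so v = 0 at t = 5 + (-7)·(7 − 5)/(-9 − 7) = 5.875 s.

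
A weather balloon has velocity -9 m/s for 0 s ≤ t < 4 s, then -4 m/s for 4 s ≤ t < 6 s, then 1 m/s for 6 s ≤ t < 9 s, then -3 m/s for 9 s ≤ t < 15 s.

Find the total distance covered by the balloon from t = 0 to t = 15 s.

65 m

Total distance travelled is ∫|v| dt — sum the magnitudes of each area piece.
0–4 s: |-9| × 4 = 36 m
4–6 s: |-4| × 2 = 8 m
6–9 s: |1| × 3 = 3 m
9–15 s: |-3| × 6 = 18 m
Total distance = 65 m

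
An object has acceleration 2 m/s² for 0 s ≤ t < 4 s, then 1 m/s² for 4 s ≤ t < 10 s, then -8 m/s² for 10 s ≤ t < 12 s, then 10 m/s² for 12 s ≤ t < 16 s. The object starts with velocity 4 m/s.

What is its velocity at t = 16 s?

42 m/s

Δv equals the area under the a-t graph; then v = v₀ + Δv.
0–4 s: 2 × 4 = 8 m/s
4–10 s: 1 × 6 = 6 m/s
10–12 s: -8 × 2 = -16 m/s
12–16 s: 10 × 4 = 40 m/s
Δv = 38 m/s, so v(16) = 4 + (38) = 42 m/s.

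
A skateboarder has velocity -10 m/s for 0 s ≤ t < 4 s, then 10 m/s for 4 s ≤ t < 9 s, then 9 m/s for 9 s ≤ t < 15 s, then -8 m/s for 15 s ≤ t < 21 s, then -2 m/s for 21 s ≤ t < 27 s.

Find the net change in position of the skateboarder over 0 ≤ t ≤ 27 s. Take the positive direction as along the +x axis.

Displacement is the signed area under the v-t curve.
0–4 s: -10 × 4 = -40 m
4–9 s: 10 × 5 = 50 m
9–15 s: 9 × 6 = 54 m
15–21 s: -8 × 6 = -48 m
21–27 s: -2 × 6 = -12 m
Net displacement = 4 m

4 m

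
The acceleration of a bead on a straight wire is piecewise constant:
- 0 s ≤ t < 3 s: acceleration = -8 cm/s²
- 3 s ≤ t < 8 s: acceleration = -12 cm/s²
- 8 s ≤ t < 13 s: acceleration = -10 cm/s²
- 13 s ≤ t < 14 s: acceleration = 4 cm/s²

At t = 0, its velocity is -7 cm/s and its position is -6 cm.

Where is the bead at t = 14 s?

-1087 cm

On each constant-a segment, Δv = aΔt and Δx = v₀Δt + ½aΔt²; chain segment to segment.
0–3 s: v starts -7 cm/s; Δx = -7·3 + ½·-8·3² = -57 cm; v ends -31 cm/s.
3–8 s: v starts -31 cm/s; Δx = -31·5 + ½·-12·5² = -305 cm; v ends -91 cm/s.
8–13 s: v starts -91 cm/s; Δx = -91·5 + ½·-10·5² = -580 cm; v ends -141 cm/s.
13–14 s: v starts -141 cm/s; Δx = -141·1 + ½·4·1² = -139 cm; v ends -137 cm/s.
x(14) = -6 + Σ Δx = -1087 cm.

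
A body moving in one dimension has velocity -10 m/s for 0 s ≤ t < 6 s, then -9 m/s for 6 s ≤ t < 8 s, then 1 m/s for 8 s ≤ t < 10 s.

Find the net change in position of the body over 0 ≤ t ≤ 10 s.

-76 m

Displacement is the signed area under the v-t curve.
0–6 s: -10 × 6 = -60 m
6–8 s: -9 × 2 = -18 m
8–10 s: 1 × 2 = 2 m
Net displacement = -76 m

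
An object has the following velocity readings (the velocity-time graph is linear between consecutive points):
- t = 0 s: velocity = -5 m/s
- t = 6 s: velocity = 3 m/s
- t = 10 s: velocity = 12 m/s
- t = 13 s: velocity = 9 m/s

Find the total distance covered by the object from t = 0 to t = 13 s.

Distance (not displacement) is the total path length: add the absolute areas under v-t.
0–6 s: v = 0 at t = 3.75 s; triangle areas 9.375 + 3.375 = 12.75 m
6–10 s: |½(3 + 12)(4)| = 30 m
10–13 s: |½(12 + 9)(3)| = 31.5 m
Total distance = 74.25 m

74.25 m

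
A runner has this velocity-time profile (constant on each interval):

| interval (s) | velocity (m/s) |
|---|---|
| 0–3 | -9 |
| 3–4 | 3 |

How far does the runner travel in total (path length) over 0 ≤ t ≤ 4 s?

30 m

Total distance travelled is ∫|v| dt — sum the magnitudes of each area piece.
0–3 s: |-9| × 3 = 27 m
3–4 s: |3| × 1 = 3 m
Total distance = 30 m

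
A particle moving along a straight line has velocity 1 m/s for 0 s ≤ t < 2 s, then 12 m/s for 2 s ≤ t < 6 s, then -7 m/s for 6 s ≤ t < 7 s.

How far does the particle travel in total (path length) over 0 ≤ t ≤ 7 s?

57 m

Distance (not displacement) is the total path length: add the absolute areas under v-t.
0–2 s: |1| × 2 = 2 m
2–6 s: |12| × 4 = 48 m
6–7 s: |-7| × 1 = 7 m
Total distance = 57 m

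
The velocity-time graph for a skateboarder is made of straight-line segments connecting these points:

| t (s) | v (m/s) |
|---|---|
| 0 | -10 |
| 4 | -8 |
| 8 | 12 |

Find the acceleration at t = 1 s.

0.5 m/s²

Acceleration is the slope of the v-t graph on 0–4 s: (-8 − -10)/(4 − 0) = 0.5 m/s².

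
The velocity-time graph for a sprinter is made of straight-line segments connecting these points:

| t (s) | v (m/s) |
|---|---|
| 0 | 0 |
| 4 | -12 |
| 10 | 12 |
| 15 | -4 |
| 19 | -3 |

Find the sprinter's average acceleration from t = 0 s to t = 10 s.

1.2 m/s²

Average acceleration = Δv/Δt = (12 − 0)/(10 − 0) = 1.2 m/s².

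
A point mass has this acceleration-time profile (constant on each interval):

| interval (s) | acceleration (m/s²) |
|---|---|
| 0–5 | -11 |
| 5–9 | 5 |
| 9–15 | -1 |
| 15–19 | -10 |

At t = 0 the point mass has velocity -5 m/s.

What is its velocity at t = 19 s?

-86 m/s

Δv equals the area under the a-t graph; then v = v₀ + Δv.
0–5 s: -11 × 5 = -55 m/s
5–9 s: 5 × 4 = 20 m/s
9–15 s: -1 × 6 = -6 m/s
15–19 s: -10 × 4 = -40 m/s
Δv = -81 m/s, so v(19) = -5 + (-81) = -86 m/s.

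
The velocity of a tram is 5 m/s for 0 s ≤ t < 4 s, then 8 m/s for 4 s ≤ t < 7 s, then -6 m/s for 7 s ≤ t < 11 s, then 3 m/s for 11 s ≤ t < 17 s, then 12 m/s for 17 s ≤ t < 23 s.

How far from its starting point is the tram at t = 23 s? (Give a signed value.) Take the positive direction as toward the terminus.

110 m

Displacement is the signed area under the v-t curve.
0–4 s: 5 × 4 = 20 m
4–7 s: 8 × 3 = 24 m
7–11 s: -6 × 4 = -24 m
11–17 s: 3 × 6 = 18 m
17–23 s: 12 × 6 = 72 m
Net displacement = 110 m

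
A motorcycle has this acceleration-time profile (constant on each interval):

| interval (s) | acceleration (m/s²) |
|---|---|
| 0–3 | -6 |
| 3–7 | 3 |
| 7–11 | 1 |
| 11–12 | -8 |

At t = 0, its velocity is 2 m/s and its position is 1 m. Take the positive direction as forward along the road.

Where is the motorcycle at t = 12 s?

-72 m

On each constant-a segment, Δv = aΔt and Δx = v₀Δt + ½aΔt²; chain segment to segment.
0–3 s: v starts 2 m/s; Δx = 2·3 + ½·-6·3² = -21 m; v ends -16 m/s.
3–7 s: v starts -16 m/s; Δx = -16·4 + ½·3·4² = -40 m; v ends -4 m/s.
7–11 s: v starts -4 m/s; Δx = -4·4 + ½·1·4² = -8 m; v ends 0 m/s.
11–12 s: v starts 0 m/s; Δx = 0·1 + ½·-8·1² = -4 m; v ends -8 m/s.
x(12) = 1 + Σ Δx = -72 m.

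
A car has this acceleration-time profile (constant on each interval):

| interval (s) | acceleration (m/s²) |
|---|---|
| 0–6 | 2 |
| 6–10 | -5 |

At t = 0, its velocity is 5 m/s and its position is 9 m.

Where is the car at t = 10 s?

103 m

On each constant-a segment, Δv = aΔt and Δx = v₀Δt + ½aΔt²; chain segment to segment.
0–6 s: v starts 5 m/s; Δx = 5·6 + ½·2·6² = 66 m; v ends 17 m/s.
6–10 s: v starts 17 m/s; Δx = 17·4 + ½·-5·4² = 28 m; v ends -3 m/s.
x(10) = 9 + Σ Δx = 103 m.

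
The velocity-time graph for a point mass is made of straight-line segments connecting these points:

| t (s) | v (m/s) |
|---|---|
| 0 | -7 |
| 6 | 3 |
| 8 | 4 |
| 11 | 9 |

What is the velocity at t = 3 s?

On 0–6 s the graph is linear from -7 to 3 m/s: v(3) = -7 + (3 − -7)·(3 − 0)/(6 − 0) = -2 m/s.

-2 m/s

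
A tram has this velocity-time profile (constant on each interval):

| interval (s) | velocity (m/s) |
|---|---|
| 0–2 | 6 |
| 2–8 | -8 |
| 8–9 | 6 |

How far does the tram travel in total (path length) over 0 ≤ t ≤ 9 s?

Total distance travelled is ∫|v| dt — sum the magnitudes of each area piece.
0–2 s: |6| × 2 = 12 m
2–8 s: |-8| × 6 = 48 m
8–9 s: |6| × 1 = 6 m
Total distance = 66 m

66 m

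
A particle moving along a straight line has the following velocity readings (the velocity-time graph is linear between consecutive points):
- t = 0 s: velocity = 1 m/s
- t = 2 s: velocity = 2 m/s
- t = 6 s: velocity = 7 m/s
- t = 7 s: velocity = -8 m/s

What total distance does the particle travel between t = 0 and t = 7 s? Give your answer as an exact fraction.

743/30 m

Total distance travelled is ∫|v| dt — sum the magnitudes of each area piece.
0–2 s: |½(1 + 2)(2)| = 3 m
2–6 s: |½(2 + 7)(4)| = 18 m
6–7 s: v = 0 at t = 97/15 s; triangle areas 49/30 + 32/15 = 113/30 m
Total distance = 743/30 m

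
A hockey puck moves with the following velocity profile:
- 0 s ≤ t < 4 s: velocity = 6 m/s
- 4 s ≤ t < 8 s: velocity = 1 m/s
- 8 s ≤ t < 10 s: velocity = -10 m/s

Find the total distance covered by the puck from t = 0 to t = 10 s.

48 m

Distance (not displacement) is the total path length: add the absolute areas under v-t.
0–4 s: |6| × 4 = 24 m
4–8 s: |1| × 4 = 4 m
8–10 s: |-10| × 2 = 20 m
Total distance = 48 m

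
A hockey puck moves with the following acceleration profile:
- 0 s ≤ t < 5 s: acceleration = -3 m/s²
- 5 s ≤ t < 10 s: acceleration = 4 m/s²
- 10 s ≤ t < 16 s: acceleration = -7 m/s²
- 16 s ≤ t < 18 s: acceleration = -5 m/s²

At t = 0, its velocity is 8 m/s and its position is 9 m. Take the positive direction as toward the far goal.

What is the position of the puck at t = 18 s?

-89.5 m

On each constant-a segment, Δv = aΔt and Δx = v₀Δt + ½aΔt²; chain segment to segment.
0–5 s: v starts 8 m/s; Δx = 8·5 + ½·-3·5² = 2.5 m; v ends -7 m/s.
5–10 s: v starts -7 m/s; Δx = -7·5 + ½·4·5² = 15 m; v ends 13 m/s.
10–16 s: v starts 13 m/s; Δx = 13·6 + ½·-7·6² = -48 m; v ends -29 m/s.
16–18 s: v starts -29 m/s; Δx = -29·2 + ½·-5·2² = -68 m; v ends -39 m/s.
x(18) = 9 + Σ Δx = -89.5 m.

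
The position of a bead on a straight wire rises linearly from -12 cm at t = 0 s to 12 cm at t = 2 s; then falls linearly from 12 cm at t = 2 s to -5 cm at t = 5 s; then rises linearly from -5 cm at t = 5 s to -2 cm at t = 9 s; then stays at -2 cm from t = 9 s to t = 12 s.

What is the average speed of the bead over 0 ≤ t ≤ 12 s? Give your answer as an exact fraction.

Average speed = (total path length)/(elapsed time); on a piecewise-linear x-t graph the path length is Σ|Δx|.
0–2 s: |Δx| = |12 − -12| = 24 cm
2–5 s: |Δx| = |-5 − 12| = 17 cm
5–9 s: |Δx| = |-2 − -5| = 3 cm
9–12 s: |Δx| = |-2 − -2| = 0 cm
Total path = 44 cm; average speed = 44/12 = 11/3 cm/s.

11/3 cm/s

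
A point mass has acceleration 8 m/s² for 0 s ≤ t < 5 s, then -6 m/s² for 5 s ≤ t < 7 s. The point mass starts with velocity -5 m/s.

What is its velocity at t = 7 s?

23 m/s

Δv equals the area under the a-t graph; then v = v₀ + Δv.
0–5 s: 8 × 5 = 40 m/s
5–7 s: -6 × 2 = -12 m/s
Δv = 28 m/s, so v(7) = -5 + (28) = 23 m/s.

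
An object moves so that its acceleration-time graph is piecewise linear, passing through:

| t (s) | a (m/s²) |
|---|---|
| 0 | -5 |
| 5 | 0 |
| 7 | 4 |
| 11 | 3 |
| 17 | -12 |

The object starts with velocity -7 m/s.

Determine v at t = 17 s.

-28.5 m/s

Δv equals the area under the a-t graph; then v = v₀ + Δv.
0–5 s: ½(-5 + 0)(5) = -12.5 m/s
5–7 s: ½(0 + 4)(2) = 4 m/s
7–11 s: ½(4 + 3)(4) = 14 m/s
11–17 s: ½(3 + -12)(6) = -27 m/s
Δv = -21.5 m/s, so v(17) = -7 + (-21.5) = -28.5 m/s.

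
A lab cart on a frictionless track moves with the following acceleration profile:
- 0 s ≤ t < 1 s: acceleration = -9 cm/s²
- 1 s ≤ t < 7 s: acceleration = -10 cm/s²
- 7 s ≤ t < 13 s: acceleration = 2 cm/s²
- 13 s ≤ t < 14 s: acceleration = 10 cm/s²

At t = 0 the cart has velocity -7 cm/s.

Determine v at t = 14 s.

Δv equals the area under the a-t graph; then v = v₀ + Δv.
0–1 s: -9 × 1 = -9 cm/s
1–7 s: -10 × 6 = -60 cm/s
7–13 s: 2 × 6 = 12 cm/s
13–14 s: 10 × 1 = 10 cm/s
Δv = -47 cm/s, so v(14) = -7 + (-47) = -54 cm/s.

-54 cm/s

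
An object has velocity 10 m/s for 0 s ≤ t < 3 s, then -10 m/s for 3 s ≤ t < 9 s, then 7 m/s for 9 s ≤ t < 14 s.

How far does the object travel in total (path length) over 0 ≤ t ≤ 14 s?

Total distance travelled is ∫|v| dt — sum the magnitudes of each area piece.
0–3 s: |10| × 3 = 30 m
3–9 s: |-10| × 6 = 60 m
9–14 s: |7| × 5 = 35 m
Total distance = 125 m

125 m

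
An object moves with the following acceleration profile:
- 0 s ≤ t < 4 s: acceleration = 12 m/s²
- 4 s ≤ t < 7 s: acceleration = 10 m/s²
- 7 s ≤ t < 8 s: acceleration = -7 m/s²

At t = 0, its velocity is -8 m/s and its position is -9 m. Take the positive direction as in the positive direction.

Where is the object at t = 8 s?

On each constant-a segment, Δv = aΔt and Δx = v₀Δt + ½aΔt²; chain segment to segment.
0–4 s: v starts -8 m/s; Δx = -8·4 + ½·12·4² = 64 m; v ends 40 m/s.
4–7 s: v starts 40 m/s; Δx = 40·3 + ½·10·3² = 165 m; v ends 70 m/s.
7–8 s: v starts 70 m/s; Δx = 70·1 + ½·-7·1² = 66.5 m; v ends 63 m/s.
x(8) = -9 + Σ Δx = 286.5 m.

286.5 m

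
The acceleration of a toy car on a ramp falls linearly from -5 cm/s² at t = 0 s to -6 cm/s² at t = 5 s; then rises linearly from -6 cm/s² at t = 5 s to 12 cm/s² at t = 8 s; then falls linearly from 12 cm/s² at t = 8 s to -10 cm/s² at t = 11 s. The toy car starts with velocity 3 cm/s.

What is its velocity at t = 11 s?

Δv equals the area under the a-t graph; then v = v₀ + Δv.
0–5 s: ½(-5 + -6)(5) = -27.5 cm/s
5–8 s: ½(-6 + 12)(3) = 9 cm/s
8–11 s: ½(12 + -10)(3) = 3 cm/s
Δv = -15.5 cm/s, so v(11) = 3 + (-15.5) = -12.5 cm/s.

-12.5 cm/s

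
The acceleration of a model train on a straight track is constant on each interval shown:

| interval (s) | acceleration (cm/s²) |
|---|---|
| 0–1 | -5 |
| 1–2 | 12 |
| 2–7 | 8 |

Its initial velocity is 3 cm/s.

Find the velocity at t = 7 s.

50 cm/s

Δv equals the area under the a-t graph; then v = v₀ + Δv.
0–1 s: -5 × 1 = -5 cm/s
1–2 s: 12 × 1 = 12 cm/s
2–7 s: 8 × 5 = 40 cm/s
Δv = 47 cm/s, so v(7) = 3 + (47) = 50 cm/s.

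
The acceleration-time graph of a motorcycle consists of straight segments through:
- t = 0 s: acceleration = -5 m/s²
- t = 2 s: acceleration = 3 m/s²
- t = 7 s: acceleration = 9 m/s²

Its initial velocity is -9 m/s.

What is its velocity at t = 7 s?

19 m/s

Δv equals the area under the a-t graph; then v = v₀ + Δv.
0–2 s: ½(-5 + 3)(2) = -2 m/s
2–7 s: ½(3 + 9)(5) = 30 m/s
Δv = 28 m/s, so v(7) = -9 + (28) = 19 m/s.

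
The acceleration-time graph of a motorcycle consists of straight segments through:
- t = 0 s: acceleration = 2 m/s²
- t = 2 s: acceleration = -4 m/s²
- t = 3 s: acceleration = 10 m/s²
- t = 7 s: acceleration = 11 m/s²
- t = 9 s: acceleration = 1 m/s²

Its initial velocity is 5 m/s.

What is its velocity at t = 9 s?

Δv equals the area under the a-t graph; then v = v₀ + Δv.
0–2 s: ½(2 + -4)(2) = -2 m/s
2–3 s: ½(-4 + 10)(1) = 3 m/s
3–7 s: ½(10 + 11)(4) = 42 m/s
7–9 s: ½(11 + 1)(2) = 12 m/s
Δv = 55 m/s, so v(9) = 5 + (55) = 60 m/s.

60 m/s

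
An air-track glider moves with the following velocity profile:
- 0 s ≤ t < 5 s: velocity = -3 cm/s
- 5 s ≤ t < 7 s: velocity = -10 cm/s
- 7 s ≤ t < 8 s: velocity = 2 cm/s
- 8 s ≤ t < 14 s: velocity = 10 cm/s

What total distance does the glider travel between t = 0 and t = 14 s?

97 cm

Distance (not displacement) is the total path length: add the absolute areas under v-t.
0–5 s: |-3| × 5 = 15 cm
5–7 s: |-10| × 2 = 20 cm
7–8 s: |2| × 1 = 2 cm
8–14 s: |10| × 6 = 60 cm
Total distance = 97 cm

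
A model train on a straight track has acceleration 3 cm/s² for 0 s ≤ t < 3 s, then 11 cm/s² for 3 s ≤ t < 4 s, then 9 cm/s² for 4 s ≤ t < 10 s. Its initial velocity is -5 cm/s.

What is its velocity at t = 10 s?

69 cm/s

Δv equals the area under the a-t graph; then v = v₀ + Δv.
0–3 s: 3 × 3 = 9 cm/s
3–4 s: 11 × 1 = 11 cm/s
4–10 s: 9 × 6 = 54 cm/s
Δv = 74 cm/s, so v(10) = -5 + (74) = 69 cm/s.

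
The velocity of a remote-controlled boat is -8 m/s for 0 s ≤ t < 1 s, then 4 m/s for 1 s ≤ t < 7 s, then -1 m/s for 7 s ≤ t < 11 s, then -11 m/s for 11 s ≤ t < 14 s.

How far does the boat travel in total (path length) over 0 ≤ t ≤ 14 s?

69 m

Total distance travelled is ∫|v| dt — sum the magnitudes of each area piece.
0–1 s: |-8| × 1 = 8 m
1–7 s: |4| × 6 = 24 m
7–11 s: |-1| × 4 = 4 m
11–14 s: |-11| × 3 = 33 m
Total distance = 69 m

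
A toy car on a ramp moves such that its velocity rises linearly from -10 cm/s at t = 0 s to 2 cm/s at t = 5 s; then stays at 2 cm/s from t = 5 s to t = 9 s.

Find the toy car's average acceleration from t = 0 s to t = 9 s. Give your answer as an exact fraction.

4/3 cm/s²

Average acceleration = Δv/Δt = (2 − -10)/(9 − 0) = 4/3 cm/s².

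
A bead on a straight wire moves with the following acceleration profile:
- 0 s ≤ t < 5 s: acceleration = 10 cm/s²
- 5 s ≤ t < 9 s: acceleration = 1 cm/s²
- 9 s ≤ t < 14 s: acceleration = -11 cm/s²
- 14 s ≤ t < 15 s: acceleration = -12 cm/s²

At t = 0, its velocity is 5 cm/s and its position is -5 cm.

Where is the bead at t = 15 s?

528.5 cm

On each constant-a segment, Δv = aΔt and Δx = v₀Δt + ½aΔt²; chain segment to segment.
0–5 s: v starts 5 cm/s; Δx = 5·5 + ½·10·5² = 150 cm; v ends 55 cm/s.
5–9 s: v starts 55 cm/s; Δx = 55·4 + ½·1·4² = 228 cm; v ends 59 cm/s.
9–14 s: v starts 59 cm/s; Δx = 59·5 + ½·-11·5² = 157.5 cm; v ends 4 cm/s.
14–15 s: v starts 4 cm/s; Δx = 4·1 + ½·-12·1² = -2 cm; v ends -8 cm/s.
x(15) = -5 + Σ Δx = 528.5 cm.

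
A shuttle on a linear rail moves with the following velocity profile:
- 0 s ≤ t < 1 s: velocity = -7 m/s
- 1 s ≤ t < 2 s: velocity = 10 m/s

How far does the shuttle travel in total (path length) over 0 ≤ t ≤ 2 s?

Distance (not displacement) is the total path length: add the absolute areas under v-t.
0–1 s: |-7| × 1 = 7 m
1–2 s: |10| × 1 = 10 m
Total distance = 17 m

17 m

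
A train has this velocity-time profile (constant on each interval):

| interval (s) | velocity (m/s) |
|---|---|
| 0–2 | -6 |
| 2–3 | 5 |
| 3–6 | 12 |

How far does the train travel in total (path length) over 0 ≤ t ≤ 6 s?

53 m

Distance (not displacement) is the total path length: add the absolute areas under v-t.
0–2 s: |-6| × 2 = 12 m
2–3 s: |5| × 1 = 5 m
3–6 s: |12| × 3 = 36 m
Total distance = 53 m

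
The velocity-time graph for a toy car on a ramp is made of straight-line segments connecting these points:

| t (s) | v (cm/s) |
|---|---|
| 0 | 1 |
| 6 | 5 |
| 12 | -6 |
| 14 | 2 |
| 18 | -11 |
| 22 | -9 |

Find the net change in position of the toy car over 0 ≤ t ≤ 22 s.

Net displacement equals the area under the velocity-time graph (areas below the axis count negative).
0–6 s: ½(1 + 5)(6) = 18 cm
6–12 s: ½(5 + -6)(6) = -3 cm
12–14 s: ½(-6 + 2)(2) = -4 cm
14–18 s: ½(2 + -11)(4) = -18 cm
18–22 s: ½(-11 + -9)(4) = -40 cm
Net displacement = -47 cm

-47 cm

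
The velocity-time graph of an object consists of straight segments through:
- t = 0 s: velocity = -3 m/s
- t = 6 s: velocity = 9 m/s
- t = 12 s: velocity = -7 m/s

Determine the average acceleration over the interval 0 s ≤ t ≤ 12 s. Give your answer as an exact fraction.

-1/3 m/s²

Average acceleration = Δv/Δt = (-7 − -3)/(12 − 0) = -1/3 m/s².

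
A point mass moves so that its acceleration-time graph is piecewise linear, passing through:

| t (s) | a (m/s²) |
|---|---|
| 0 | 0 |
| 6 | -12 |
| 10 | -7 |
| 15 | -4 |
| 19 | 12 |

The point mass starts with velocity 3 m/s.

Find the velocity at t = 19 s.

-82.5 m/s

Δv equals the area under the a-t graph; then v = v₀ + Δv.
0–6 s: ½(0 + -12)(6) = -36 m/s
6–10 s: ½(-12 + -7)(4) = -38 m/s
10–15 s: ½(-7 + -4)(5) = -27.5 m/s
15–19 s: ½(-4 + 12)(4) = 16 m/s
Δv = -85.5 m/s, so v(19) = 3 + (-85.5) = -82.5 m/s.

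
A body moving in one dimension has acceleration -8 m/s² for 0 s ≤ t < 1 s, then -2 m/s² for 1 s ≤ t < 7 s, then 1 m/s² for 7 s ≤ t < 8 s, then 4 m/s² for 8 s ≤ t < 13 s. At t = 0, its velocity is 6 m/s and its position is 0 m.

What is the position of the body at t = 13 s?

On each constant-a segment, Δv = aΔt and Δx = v₀Δt + ½aΔt²; chain segment to segment.
0–1 s: v starts 6 m/s; Δx = 6·1 + ½·-8·1² = 2 m; v ends -2 m/s.
1–7 s: v starts -2 m/s; Δx = -2·6 + ½·-2·6² = -48 m; v ends -14 m/s.
7–8 s: v starts -14 m/s; Δx = -14·1 + ½·1·1² = -13.5 m; v ends -13 m/s.
8–13 s: v starts -13 m/s; Δx = -13·5 + ½·4·5² = -15 m; v ends 7 m/s.
x(13) = 0 + Σ Δx = -74.5 m.

-74.5 m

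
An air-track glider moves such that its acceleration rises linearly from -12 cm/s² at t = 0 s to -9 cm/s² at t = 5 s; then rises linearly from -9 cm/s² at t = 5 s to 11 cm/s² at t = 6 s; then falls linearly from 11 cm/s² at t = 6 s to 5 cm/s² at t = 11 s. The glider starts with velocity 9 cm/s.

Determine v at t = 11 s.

-2.5 cm/s

Δv equals the area under the a-t graph; then v = v₀ + Δv.
0–5 s: ½(-12 + -9)(5) = -52.5 cm/s
5–6 s: ½(-9 + 11)(1) = 1 cm/s
6–11 s: ½(11 + 5)(5) = 40 cm/s
Δv = -11.5 cm/s, so v(11) = 9 + (-11.5) = -2.5 cm/s.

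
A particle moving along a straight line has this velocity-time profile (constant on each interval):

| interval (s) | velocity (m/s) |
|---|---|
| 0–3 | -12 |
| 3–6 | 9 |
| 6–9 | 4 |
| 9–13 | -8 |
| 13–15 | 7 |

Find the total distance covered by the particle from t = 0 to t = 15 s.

Distance (not displacement) is the total path length: add the absolute areas under v-t.
0–3 s: |-12| × 3 = 36 m
3–6 s: |9| × 3 = 27 m
6–9 s: |4| × 3 = 12 m
9–13 s: |-8| × 4 = 32 m
13–15 s: |7| × 2 = 14 m
Total distance = 121 m

121 m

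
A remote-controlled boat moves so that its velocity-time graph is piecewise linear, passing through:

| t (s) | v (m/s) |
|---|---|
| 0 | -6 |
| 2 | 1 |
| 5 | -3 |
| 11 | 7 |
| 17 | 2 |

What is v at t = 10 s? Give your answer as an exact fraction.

On 5–11 s the graph is linear from -3 to 7 m/s: v(10) = -3 + (7 − -3)·(10 − 5)/(11 − 5) = 16/3 m/s.

16/3 m/s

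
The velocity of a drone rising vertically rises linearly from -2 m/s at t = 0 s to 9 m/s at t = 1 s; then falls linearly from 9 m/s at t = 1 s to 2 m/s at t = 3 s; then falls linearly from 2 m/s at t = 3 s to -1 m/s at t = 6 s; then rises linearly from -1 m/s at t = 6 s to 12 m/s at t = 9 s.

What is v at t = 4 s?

1 m/s

On 3–6 s the graph is linear from 2 to -1 m/s: v(4) = 2 + (-1 − 2)·(4 − 3)/(6 − 3) = 1 m/s.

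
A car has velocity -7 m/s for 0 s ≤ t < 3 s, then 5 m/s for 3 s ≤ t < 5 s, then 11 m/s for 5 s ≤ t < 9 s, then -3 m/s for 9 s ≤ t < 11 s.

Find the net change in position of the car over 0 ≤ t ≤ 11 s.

Displacement is the signed area under the v-t curve.
0–3 s: -7 × 3 = -21 m
3–5 s: 5 × 2 = 10 m
5–9 s: 11 × 4 = 44 m
9–11 s: -3 × 2 = -6 m
Net displacement = 27 m

27 m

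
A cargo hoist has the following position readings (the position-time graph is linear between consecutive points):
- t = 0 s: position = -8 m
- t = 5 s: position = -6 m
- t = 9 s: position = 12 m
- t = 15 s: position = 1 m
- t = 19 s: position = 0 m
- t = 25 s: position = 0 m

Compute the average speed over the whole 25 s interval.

1.28 m/s

Average speed = (total path length)/(elapsed time); on a piecewise-linear x-t graph the path length is Σ|Δx|.
0–5 s: |Δx| = |-6 − -8| = 2 m
5–9 s: |Δx| = |12 − -6| = 18 m
9–15 s: |Δx| = |1 − 12| = 11 m
15–19 s: |Δx| = |0 − 1| = 1 m
19–25 s: |Δx| = |0 − 0| = 0 m
Total path = 32 m; average speed = 32/25 = 1.28 m/s.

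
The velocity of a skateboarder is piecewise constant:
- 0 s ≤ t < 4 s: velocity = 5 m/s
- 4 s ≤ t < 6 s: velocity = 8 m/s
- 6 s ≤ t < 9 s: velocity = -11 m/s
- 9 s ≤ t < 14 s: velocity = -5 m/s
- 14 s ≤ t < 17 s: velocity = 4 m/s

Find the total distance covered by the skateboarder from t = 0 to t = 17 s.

Total distance travelled is ∫|v| dt — sum the magnitudes of each area piece.
0–4 s: |5| × 4 = 20 m
4–6 s: |8| × 2 = 16 m
6–9 s: |-11| × 3 = 33 m
9–14 s: |-5| × 5 = 25 m
14–17 s: |4| × 3 = 12 m
Total distance = 106 m

106 m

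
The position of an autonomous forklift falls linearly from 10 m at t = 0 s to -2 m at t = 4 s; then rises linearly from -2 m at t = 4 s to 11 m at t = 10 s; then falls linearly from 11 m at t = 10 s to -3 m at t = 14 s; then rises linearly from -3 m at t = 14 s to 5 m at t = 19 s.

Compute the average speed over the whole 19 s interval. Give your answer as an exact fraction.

47/19 m/s

Average speed = (total path length)/(elapsed time); on a piecewise-linear x-t graph the path length is Σ|Δx|.
0–4 s: |Δx| = |-2 − 10| = 12 m
4–10 s: |Δx| = |11 − -2| = 13 m
10–14 s: |Δx| = |-3 − 11| = 14 m
14–19 s: |Δx| = |5 − -3| = 8 m
Total path = 47 m; average speed = 47/19 = 47/19 m/s.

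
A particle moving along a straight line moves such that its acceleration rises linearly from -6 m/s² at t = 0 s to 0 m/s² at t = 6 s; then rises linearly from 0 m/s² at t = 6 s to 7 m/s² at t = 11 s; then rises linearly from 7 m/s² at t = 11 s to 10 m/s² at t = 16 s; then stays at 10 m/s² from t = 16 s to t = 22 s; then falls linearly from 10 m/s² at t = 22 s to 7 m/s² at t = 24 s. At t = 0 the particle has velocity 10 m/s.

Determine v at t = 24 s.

129 m/s

Δv equals the area under the a-t graph; then v = v₀ + Δv.
0–6 s: ½(-6 + 0)(6) = -18 m/s
6–11 s: ½(0 + 7)(5) = 17.5 m/s
11–16 s: ½(7 + 10)(5) = 42.5 m/s
16–22 s: 10 × 6 = 60 m/s
22–24 s: ½(10 + 7)(2) = 17 m/s
Δv = 119 m/s, so v(24) = 10 + (119) = 129 m/s.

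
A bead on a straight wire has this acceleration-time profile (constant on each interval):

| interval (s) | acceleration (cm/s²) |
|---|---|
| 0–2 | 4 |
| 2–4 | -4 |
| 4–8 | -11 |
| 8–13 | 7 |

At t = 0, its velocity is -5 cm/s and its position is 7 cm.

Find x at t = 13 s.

On each constant-a segment, Δv = aΔt and Δx = v₀Δt + ½aΔt²; chain segment to segment.
0–2 s: v starts -5 cm/s; Δx = -5·2 + ½·4·2² = -2 cm; v ends 3 cm/s.
2–4 s: v starts 3 cm/s; Δx = 3·2 + ½·-4·2² = -2 cm; v ends -5 cm/s.
4–8 s: v starts -5 cm/s; Δx = -5·4 + ½·-11·4² = -108 cm; v ends -49 cm/s.
8–13 s: v starts -49 cm/s; Δx = -49·5 + ½·7·5² = -157.5 cm; v ends -14 cm/s.
x(13) = 7 + Σ Δx = -262.5 cm.

-262.5 cm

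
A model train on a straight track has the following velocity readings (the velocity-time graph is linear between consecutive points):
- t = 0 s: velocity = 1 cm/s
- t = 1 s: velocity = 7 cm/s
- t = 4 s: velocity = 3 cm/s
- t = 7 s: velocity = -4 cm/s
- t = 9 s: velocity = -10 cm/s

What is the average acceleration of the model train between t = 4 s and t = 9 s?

Average acceleration = Δv/Δt = (-10 − 3)/(9 − 4) = -2.6 cm/s².

-2.6 cm/s²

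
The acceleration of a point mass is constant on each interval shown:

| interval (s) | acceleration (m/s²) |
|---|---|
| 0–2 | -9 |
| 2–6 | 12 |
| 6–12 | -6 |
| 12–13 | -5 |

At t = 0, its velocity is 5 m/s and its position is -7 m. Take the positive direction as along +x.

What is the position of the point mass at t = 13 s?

127.5 m

On each constant-a segment, Δv = aΔt and Δx = v₀Δt + ½aΔt²; chain segment to segment.
0–2 s: v starts 5 m/s; Δx = 5·2 + ½·-9·2² = -8 m; v ends -13 m/s.
2–6 s: v starts -13 m/s; Δx = -13·4 + ½·12·4² = 44 m; v ends 35 m/s.
6–12 s: v starts 35 m/s; Δx = 35·6 + ½·-6·6² = 102 m; v ends -1 m/s.
12–13 s: v starts -1 m/s; Δx = -1·1 + ½·-5·1² = -3.5 m; v ends -6 m/s.
x(13) = -7 + Σ Δx = 127.5 m.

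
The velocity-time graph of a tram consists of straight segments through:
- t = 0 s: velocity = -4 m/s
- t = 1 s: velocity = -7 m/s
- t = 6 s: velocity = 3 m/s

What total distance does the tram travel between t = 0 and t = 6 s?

Distance (not displacement) is the total path length: add the absolute areas under v-t.
0–1 s: |½(-4 + -7)(1)| = 5.5 m
1–6 s: v = 0 at t = 4.5 s; triangle areas 12.25 + 2.25 = 14.5 m
Total distance = 20 m

20 m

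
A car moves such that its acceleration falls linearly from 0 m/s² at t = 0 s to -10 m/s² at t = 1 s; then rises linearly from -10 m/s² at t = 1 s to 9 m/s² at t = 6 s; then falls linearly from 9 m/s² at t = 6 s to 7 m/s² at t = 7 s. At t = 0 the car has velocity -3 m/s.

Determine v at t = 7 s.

-2.5 m/s

Δv equals the area under the a-t graph; then v = v₀ + Δv.
0–1 s: ½(0 + -10)(1) = -5 m/s
1–6 s: ½(-10 + 9)(5) = -2.5 m/s
6–7 s: ½(9 + 7)(1) = 8 m/s
Δv = 0.5 m/s, so v(7) = -3 + (0.5) = -2.5 m/s.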